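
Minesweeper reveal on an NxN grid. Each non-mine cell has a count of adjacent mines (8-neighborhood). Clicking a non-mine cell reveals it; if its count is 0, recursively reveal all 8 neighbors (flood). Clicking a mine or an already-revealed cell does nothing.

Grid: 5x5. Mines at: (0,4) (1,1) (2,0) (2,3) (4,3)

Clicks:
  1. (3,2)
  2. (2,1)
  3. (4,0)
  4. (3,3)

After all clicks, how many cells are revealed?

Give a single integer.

Click 1 (3,2) count=2: revealed 1 new [(3,2)] -> total=1
Click 2 (2,1) count=2: revealed 1 new [(2,1)] -> total=2
Click 3 (4,0) count=0: revealed 5 new [(3,0) (3,1) (4,0) (4,1) (4,2)] -> total=7
Click 4 (3,3) count=2: revealed 1 new [(3,3)] -> total=8

Answer: 8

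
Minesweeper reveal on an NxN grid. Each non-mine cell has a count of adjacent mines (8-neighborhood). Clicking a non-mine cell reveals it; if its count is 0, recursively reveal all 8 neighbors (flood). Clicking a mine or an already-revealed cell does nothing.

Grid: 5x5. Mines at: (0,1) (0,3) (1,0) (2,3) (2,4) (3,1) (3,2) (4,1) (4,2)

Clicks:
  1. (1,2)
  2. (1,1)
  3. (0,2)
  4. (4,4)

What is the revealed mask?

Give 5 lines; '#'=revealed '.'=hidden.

Click 1 (1,2) count=3: revealed 1 new [(1,2)] -> total=1
Click 2 (1,1) count=2: revealed 1 new [(1,1)] -> total=2
Click 3 (0,2) count=2: revealed 1 new [(0,2)] -> total=3
Click 4 (4,4) count=0: revealed 4 new [(3,3) (3,4) (4,3) (4,4)] -> total=7

Answer: ..#..
.##..
.....
...##
...##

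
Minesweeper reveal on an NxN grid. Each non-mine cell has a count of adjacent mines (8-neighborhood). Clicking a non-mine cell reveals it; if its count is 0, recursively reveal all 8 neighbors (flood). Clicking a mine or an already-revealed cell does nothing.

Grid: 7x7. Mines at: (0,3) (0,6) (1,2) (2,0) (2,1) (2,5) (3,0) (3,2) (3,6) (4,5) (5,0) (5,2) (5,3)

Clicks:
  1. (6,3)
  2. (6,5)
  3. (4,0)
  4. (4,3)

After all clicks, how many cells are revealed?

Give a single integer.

Answer: 9

Derivation:
Click 1 (6,3) count=2: revealed 1 new [(6,3)] -> total=1
Click 2 (6,5) count=0: revealed 6 new [(5,4) (5,5) (5,6) (6,4) (6,5) (6,6)] -> total=7
Click 3 (4,0) count=2: revealed 1 new [(4,0)] -> total=8
Click 4 (4,3) count=3: revealed 1 new [(4,3)] -> total=9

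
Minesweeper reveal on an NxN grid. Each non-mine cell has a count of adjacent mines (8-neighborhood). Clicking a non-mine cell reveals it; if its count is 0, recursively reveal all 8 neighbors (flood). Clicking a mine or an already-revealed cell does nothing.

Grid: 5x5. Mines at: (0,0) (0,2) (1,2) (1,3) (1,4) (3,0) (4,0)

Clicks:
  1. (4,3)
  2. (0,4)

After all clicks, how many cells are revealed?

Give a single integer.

Click 1 (4,3) count=0: revealed 12 new [(2,1) (2,2) (2,3) (2,4) (3,1) (3,2) (3,3) (3,4) (4,1) (4,2) (4,3) (4,4)] -> total=12
Click 2 (0,4) count=2: revealed 1 new [(0,4)] -> total=13

Answer: 13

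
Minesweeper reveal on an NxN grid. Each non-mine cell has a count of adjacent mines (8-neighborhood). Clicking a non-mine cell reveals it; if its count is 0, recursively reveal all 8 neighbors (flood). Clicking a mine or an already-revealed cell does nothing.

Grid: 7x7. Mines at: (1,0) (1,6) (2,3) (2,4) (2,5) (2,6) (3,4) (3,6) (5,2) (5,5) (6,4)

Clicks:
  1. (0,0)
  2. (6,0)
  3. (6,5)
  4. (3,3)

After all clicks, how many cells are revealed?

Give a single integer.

Click 1 (0,0) count=1: revealed 1 new [(0,0)] -> total=1
Click 2 (6,0) count=0: revealed 13 new [(2,0) (2,1) (2,2) (3,0) (3,1) (3,2) (4,0) (4,1) (4,2) (5,0) (5,1) (6,0) (6,1)] -> total=14
Click 3 (6,5) count=2: revealed 1 new [(6,5)] -> total=15
Click 4 (3,3) count=3: revealed 1 new [(3,3)] -> total=16

Answer: 16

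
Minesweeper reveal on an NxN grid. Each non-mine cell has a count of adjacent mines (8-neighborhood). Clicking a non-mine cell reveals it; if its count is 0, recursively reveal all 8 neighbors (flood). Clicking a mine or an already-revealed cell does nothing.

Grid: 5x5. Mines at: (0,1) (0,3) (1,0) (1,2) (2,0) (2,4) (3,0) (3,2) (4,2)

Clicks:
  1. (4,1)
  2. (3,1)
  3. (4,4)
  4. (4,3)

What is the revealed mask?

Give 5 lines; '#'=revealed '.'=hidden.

Answer: .....
.....
.....
.#.##
.#.##

Derivation:
Click 1 (4,1) count=3: revealed 1 new [(4,1)] -> total=1
Click 2 (3,1) count=4: revealed 1 new [(3,1)] -> total=2
Click 3 (4,4) count=0: revealed 4 new [(3,3) (3,4) (4,3) (4,4)] -> total=6
Click 4 (4,3) count=2: revealed 0 new [(none)] -> total=6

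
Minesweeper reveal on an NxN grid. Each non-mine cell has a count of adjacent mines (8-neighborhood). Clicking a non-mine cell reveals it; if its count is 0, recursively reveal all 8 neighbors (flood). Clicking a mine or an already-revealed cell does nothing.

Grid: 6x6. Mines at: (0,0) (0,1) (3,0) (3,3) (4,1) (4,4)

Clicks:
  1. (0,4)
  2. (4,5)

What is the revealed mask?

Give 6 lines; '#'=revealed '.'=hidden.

Answer: ..####
..####
..####
....##
.....#
......

Derivation:
Click 1 (0,4) count=0: revealed 14 new [(0,2) (0,3) (0,4) (0,5) (1,2) (1,3) (1,4) (1,5) (2,2) (2,3) (2,4) (2,5) (3,4) (3,5)] -> total=14
Click 2 (4,5) count=1: revealed 1 new [(4,5)] -> total=15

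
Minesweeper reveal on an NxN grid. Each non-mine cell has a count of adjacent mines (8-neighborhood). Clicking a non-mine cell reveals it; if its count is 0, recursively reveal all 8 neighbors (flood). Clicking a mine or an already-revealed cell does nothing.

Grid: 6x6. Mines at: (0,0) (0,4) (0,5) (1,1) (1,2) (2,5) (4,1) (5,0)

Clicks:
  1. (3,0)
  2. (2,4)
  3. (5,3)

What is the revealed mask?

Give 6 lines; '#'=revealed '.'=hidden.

Answer: ......
......
..###.
#.####
..####
..####

Derivation:
Click 1 (3,0) count=1: revealed 1 new [(3,0)] -> total=1
Click 2 (2,4) count=1: revealed 1 new [(2,4)] -> total=2
Click 3 (5,3) count=0: revealed 14 new [(2,2) (2,3) (3,2) (3,3) (3,4) (3,5) (4,2) (4,3) (4,4) (4,5) (5,2) (5,3) (5,4) (5,5)] -> total=16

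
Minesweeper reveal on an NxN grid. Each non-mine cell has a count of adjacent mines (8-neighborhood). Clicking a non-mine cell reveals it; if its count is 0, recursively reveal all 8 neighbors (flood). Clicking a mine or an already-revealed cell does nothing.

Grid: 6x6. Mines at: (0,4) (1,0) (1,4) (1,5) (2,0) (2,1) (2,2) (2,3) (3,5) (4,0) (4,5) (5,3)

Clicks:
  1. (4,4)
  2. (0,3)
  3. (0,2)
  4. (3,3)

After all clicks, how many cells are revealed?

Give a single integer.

Answer: 8

Derivation:
Click 1 (4,4) count=3: revealed 1 new [(4,4)] -> total=1
Click 2 (0,3) count=2: revealed 1 new [(0,3)] -> total=2
Click 3 (0,2) count=0: revealed 5 new [(0,1) (0,2) (1,1) (1,2) (1,3)] -> total=7
Click 4 (3,3) count=2: revealed 1 new [(3,3)] -> total=8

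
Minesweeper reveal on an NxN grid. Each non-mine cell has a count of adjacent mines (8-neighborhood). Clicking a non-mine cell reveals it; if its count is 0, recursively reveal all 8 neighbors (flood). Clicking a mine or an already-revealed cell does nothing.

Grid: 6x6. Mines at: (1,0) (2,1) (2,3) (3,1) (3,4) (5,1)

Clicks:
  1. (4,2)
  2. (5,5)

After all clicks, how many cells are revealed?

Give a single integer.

Click 1 (4,2) count=2: revealed 1 new [(4,2)] -> total=1
Click 2 (5,5) count=0: revealed 7 new [(4,3) (4,4) (4,5) (5,2) (5,3) (5,4) (5,5)] -> total=8

Answer: 8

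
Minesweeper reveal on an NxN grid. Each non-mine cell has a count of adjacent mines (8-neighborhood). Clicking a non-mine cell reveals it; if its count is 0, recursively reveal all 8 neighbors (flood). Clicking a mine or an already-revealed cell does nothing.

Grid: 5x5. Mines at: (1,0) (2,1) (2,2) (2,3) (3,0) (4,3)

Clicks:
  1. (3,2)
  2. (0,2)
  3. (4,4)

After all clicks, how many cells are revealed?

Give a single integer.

Click 1 (3,2) count=4: revealed 1 new [(3,2)] -> total=1
Click 2 (0,2) count=0: revealed 8 new [(0,1) (0,2) (0,3) (0,4) (1,1) (1,2) (1,3) (1,4)] -> total=9
Click 3 (4,4) count=1: revealed 1 new [(4,4)] -> total=10

Answer: 10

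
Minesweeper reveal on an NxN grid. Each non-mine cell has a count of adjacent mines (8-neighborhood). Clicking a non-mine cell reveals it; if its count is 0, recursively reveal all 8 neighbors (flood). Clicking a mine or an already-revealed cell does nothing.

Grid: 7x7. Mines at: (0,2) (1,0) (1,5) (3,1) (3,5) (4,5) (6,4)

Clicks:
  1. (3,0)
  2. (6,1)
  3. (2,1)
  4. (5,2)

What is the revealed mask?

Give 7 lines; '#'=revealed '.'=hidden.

Answer: .......
..###..
.####..
#.###..
#####..
#####..
####...

Derivation:
Click 1 (3,0) count=1: revealed 1 new [(3,0)] -> total=1
Click 2 (6,1) count=0: revealed 23 new [(1,2) (1,3) (1,4) (2,2) (2,3) (2,4) (3,2) (3,3) (3,4) (4,0) (4,1) (4,2) (4,3) (4,4) (5,0) (5,1) (5,2) (5,3) (5,4) (6,0) (6,1) (6,2) (6,3)] -> total=24
Click 3 (2,1) count=2: revealed 1 new [(2,1)] -> total=25
Click 4 (5,2) count=0: revealed 0 new [(none)] -> total=25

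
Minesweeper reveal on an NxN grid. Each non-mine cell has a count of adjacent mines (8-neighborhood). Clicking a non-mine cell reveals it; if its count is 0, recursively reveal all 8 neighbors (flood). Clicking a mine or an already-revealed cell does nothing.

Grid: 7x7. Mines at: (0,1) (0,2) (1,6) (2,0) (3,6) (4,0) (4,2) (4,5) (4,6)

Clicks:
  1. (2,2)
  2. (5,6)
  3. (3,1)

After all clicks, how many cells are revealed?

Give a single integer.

Click 1 (2,2) count=0: revealed 18 new [(0,3) (0,4) (0,5) (1,1) (1,2) (1,3) (1,4) (1,5) (2,1) (2,2) (2,3) (2,4) (2,5) (3,1) (3,2) (3,3) (3,4) (3,5)] -> total=18
Click 2 (5,6) count=2: revealed 1 new [(5,6)] -> total=19
Click 3 (3,1) count=3: revealed 0 new [(none)] -> total=19

Answer: 19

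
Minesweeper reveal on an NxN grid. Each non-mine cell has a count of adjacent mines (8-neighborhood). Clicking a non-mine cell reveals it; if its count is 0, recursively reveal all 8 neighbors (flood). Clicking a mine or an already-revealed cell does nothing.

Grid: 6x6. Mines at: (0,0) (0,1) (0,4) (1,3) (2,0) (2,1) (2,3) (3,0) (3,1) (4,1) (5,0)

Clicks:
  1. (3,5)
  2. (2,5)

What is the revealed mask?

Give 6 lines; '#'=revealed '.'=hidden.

Click 1 (3,5) count=0: revealed 16 new [(1,4) (1,5) (2,4) (2,5) (3,2) (3,3) (3,4) (3,5) (4,2) (4,3) (4,4) (4,5) (5,2) (5,3) (5,4) (5,5)] -> total=16
Click 2 (2,5) count=0: revealed 0 new [(none)] -> total=16

Answer: ......
....##
....##
..####
..####
..####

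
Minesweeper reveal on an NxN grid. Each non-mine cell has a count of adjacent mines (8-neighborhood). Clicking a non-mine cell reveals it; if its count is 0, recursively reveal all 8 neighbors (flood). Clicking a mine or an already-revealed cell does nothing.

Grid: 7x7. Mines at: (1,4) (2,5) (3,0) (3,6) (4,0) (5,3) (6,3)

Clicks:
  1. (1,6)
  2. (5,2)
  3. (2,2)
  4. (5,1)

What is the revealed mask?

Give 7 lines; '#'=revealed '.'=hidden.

Answer: ####...
####..#
#####..
.####..
.####..
.##....
.......

Derivation:
Click 1 (1,6) count=1: revealed 1 new [(1,6)] -> total=1
Click 2 (5,2) count=2: revealed 1 new [(5,2)] -> total=2
Click 3 (2,2) count=0: revealed 21 new [(0,0) (0,1) (0,2) (0,3) (1,0) (1,1) (1,2) (1,3) (2,0) (2,1) (2,2) (2,3) (2,4) (3,1) (3,2) (3,3) (3,4) (4,1) (4,2) (4,3) (4,4)] -> total=23
Click 4 (5,1) count=1: revealed 1 new [(5,1)] -> total=24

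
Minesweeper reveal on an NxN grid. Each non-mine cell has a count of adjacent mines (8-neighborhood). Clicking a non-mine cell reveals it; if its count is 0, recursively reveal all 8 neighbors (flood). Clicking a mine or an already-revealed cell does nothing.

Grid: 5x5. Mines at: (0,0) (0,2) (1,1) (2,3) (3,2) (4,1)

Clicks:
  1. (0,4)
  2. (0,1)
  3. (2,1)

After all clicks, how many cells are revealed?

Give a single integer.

Click 1 (0,4) count=0: revealed 4 new [(0,3) (0,4) (1,3) (1,4)] -> total=4
Click 2 (0,1) count=3: revealed 1 new [(0,1)] -> total=5
Click 3 (2,1) count=2: revealed 1 new [(2,1)] -> total=6

Answer: 6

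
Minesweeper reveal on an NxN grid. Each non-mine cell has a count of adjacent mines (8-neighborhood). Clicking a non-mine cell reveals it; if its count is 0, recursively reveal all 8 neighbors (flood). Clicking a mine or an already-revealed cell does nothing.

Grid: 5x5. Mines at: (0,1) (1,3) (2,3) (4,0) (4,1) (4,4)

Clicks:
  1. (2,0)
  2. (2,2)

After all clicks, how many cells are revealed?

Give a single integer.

Click 1 (2,0) count=0: revealed 9 new [(1,0) (1,1) (1,2) (2,0) (2,1) (2,2) (3,0) (3,1) (3,2)] -> total=9
Click 2 (2,2) count=2: revealed 0 new [(none)] -> total=9

Answer: 9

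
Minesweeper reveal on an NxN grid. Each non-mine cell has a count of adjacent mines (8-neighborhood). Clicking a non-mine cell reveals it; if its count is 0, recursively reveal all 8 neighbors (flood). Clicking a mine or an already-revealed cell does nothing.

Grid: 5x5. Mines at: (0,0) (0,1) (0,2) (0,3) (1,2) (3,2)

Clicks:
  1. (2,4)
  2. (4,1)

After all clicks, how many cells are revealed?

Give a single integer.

Answer: 9

Derivation:
Click 1 (2,4) count=0: revealed 8 new [(1,3) (1,4) (2,3) (2,4) (3,3) (3,4) (4,3) (4,4)] -> total=8
Click 2 (4,1) count=1: revealed 1 new [(4,1)] -> total=9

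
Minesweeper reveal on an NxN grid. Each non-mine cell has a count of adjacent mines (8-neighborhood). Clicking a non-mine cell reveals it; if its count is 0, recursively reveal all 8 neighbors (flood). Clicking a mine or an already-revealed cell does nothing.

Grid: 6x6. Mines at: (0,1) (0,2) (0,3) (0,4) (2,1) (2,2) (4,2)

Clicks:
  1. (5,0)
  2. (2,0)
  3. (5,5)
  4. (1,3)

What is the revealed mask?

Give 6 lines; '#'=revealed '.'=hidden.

Click 1 (5,0) count=0: revealed 6 new [(3,0) (3,1) (4,0) (4,1) (5,0) (5,1)] -> total=6
Click 2 (2,0) count=1: revealed 1 new [(2,0)] -> total=7
Click 3 (5,5) count=0: revealed 15 new [(1,3) (1,4) (1,5) (2,3) (2,4) (2,5) (3,3) (3,4) (3,5) (4,3) (4,4) (4,5) (5,3) (5,4) (5,5)] -> total=22
Click 4 (1,3) count=4: revealed 0 new [(none)] -> total=22

Answer: ......
...###
#..###
##.###
##.###
##.###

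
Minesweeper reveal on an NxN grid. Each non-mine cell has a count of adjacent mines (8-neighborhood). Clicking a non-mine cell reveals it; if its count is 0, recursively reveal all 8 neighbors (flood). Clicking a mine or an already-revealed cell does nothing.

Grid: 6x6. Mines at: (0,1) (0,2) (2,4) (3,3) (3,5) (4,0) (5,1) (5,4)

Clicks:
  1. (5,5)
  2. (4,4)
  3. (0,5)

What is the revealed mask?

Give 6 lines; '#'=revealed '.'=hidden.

Answer: ...###
...###
......
......
....#.
.....#

Derivation:
Click 1 (5,5) count=1: revealed 1 new [(5,5)] -> total=1
Click 2 (4,4) count=3: revealed 1 new [(4,4)] -> total=2
Click 3 (0,5) count=0: revealed 6 new [(0,3) (0,4) (0,5) (1,3) (1,4) (1,5)] -> total=8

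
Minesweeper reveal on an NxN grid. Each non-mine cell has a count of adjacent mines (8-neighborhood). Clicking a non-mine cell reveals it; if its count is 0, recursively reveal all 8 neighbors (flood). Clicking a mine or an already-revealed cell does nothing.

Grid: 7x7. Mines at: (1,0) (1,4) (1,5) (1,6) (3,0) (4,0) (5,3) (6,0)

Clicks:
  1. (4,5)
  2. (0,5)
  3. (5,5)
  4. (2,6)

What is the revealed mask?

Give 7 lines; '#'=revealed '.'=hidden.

Answer: .###.#.
.###...
.######
.######
.######
....###
....###

Derivation:
Click 1 (4,5) count=0: revealed 30 new [(0,1) (0,2) (0,3) (1,1) (1,2) (1,3) (2,1) (2,2) (2,3) (2,4) (2,5) (2,6) (3,1) (3,2) (3,3) (3,4) (3,5) (3,6) (4,1) (4,2) (4,3) (4,4) (4,5) (4,6) (5,4) (5,5) (5,6) (6,4) (6,5) (6,6)] -> total=30
Click 2 (0,5) count=3: revealed 1 new [(0,5)] -> total=31
Click 3 (5,5) count=0: revealed 0 new [(none)] -> total=31
Click 4 (2,6) count=2: revealed 0 new [(none)] -> total=31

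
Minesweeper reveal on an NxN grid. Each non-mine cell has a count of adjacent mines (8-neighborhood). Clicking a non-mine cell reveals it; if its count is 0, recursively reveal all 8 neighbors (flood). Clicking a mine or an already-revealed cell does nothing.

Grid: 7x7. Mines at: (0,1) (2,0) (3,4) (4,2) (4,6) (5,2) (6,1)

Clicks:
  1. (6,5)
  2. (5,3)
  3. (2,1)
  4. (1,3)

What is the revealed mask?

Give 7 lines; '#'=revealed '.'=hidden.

Click 1 (6,5) count=0: revealed 11 new [(4,3) (4,4) (4,5) (5,3) (5,4) (5,5) (5,6) (6,3) (6,4) (6,5) (6,6)] -> total=11
Click 2 (5,3) count=2: revealed 0 new [(none)] -> total=11
Click 3 (2,1) count=1: revealed 1 new [(2,1)] -> total=12
Click 4 (1,3) count=0: revealed 21 new [(0,2) (0,3) (0,4) (0,5) (0,6) (1,1) (1,2) (1,3) (1,4) (1,5) (1,6) (2,2) (2,3) (2,4) (2,5) (2,6) (3,1) (3,2) (3,3) (3,5) (3,6)] -> total=33

Answer: ..#####
.######
.######
.###.##
...###.
...####
...####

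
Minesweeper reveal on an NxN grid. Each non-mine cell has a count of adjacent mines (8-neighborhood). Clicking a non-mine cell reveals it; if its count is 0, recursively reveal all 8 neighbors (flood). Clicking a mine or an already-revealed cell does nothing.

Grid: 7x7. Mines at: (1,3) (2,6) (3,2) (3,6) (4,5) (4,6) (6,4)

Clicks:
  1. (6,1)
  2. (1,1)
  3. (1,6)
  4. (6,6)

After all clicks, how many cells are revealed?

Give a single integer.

Answer: 28

Derivation:
Click 1 (6,1) count=0: revealed 23 new [(0,0) (0,1) (0,2) (1,0) (1,1) (1,2) (2,0) (2,1) (2,2) (3,0) (3,1) (4,0) (4,1) (4,2) (4,3) (5,0) (5,1) (5,2) (5,3) (6,0) (6,1) (6,2) (6,3)] -> total=23
Click 2 (1,1) count=0: revealed 0 new [(none)] -> total=23
Click 3 (1,6) count=1: revealed 1 new [(1,6)] -> total=24
Click 4 (6,6) count=0: revealed 4 new [(5,5) (5,6) (6,5) (6,6)] -> total=28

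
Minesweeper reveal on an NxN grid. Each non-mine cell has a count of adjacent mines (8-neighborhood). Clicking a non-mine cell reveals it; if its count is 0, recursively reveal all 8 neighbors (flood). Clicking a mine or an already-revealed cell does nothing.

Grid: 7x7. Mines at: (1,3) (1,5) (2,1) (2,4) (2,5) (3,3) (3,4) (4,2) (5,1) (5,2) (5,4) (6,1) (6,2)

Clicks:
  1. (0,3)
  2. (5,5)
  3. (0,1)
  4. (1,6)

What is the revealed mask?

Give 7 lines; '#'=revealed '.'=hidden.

Click 1 (0,3) count=1: revealed 1 new [(0,3)] -> total=1
Click 2 (5,5) count=1: revealed 1 new [(5,5)] -> total=2
Click 3 (0,1) count=0: revealed 6 new [(0,0) (0,1) (0,2) (1,0) (1,1) (1,2)] -> total=8
Click 4 (1,6) count=2: revealed 1 new [(1,6)] -> total=9

Answer: ####...
###...#
.......
.......
.......
.....#.
.......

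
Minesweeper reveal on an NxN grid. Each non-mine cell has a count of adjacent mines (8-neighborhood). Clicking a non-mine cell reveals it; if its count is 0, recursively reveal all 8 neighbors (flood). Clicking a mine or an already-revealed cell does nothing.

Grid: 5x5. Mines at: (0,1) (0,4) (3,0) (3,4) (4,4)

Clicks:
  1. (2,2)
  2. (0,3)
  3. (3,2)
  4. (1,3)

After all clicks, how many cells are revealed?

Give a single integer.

Answer: 13

Derivation:
Click 1 (2,2) count=0: revealed 12 new [(1,1) (1,2) (1,3) (2,1) (2,2) (2,3) (3,1) (3,2) (3,3) (4,1) (4,2) (4,3)] -> total=12
Click 2 (0,3) count=1: revealed 1 new [(0,3)] -> total=13
Click 3 (3,2) count=0: revealed 0 new [(none)] -> total=13
Click 4 (1,3) count=1: revealed 0 new [(none)] -> total=13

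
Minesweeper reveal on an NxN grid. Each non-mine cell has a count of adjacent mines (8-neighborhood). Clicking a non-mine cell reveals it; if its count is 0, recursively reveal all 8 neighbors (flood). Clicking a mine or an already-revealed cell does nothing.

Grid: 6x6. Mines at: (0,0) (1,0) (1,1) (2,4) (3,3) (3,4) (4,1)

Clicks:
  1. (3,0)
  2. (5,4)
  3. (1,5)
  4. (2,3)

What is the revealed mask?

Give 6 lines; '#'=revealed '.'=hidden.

Click 1 (3,0) count=1: revealed 1 new [(3,0)] -> total=1
Click 2 (5,4) count=0: revealed 8 new [(4,2) (4,3) (4,4) (4,5) (5,2) (5,3) (5,4) (5,5)] -> total=9
Click 3 (1,5) count=1: revealed 1 new [(1,5)] -> total=10
Click 4 (2,3) count=3: revealed 1 new [(2,3)] -> total=11

Answer: ......
.....#
...#..
#.....
..####
..####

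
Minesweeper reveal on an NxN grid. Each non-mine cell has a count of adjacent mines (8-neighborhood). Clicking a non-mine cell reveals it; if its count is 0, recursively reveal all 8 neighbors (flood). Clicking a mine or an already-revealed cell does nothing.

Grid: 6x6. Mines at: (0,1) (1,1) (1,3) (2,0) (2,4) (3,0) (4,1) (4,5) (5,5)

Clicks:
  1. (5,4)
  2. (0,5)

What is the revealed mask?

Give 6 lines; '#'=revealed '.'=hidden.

Answer: ....##
....##
......
......
......
....#.

Derivation:
Click 1 (5,4) count=2: revealed 1 new [(5,4)] -> total=1
Click 2 (0,5) count=0: revealed 4 new [(0,4) (0,5) (1,4) (1,5)] -> total=5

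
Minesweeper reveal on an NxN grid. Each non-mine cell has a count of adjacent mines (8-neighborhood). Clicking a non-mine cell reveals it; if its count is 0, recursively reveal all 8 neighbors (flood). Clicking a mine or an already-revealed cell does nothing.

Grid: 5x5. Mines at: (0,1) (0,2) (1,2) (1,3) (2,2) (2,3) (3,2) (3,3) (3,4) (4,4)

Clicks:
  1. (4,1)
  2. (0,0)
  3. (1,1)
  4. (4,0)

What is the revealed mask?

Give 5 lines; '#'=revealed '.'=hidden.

Click 1 (4,1) count=1: revealed 1 new [(4,1)] -> total=1
Click 2 (0,0) count=1: revealed 1 new [(0,0)] -> total=2
Click 3 (1,1) count=4: revealed 1 new [(1,1)] -> total=3
Click 4 (4,0) count=0: revealed 6 new [(1,0) (2,0) (2,1) (3,0) (3,1) (4,0)] -> total=9

Answer: #....
##...
##...
##...
##...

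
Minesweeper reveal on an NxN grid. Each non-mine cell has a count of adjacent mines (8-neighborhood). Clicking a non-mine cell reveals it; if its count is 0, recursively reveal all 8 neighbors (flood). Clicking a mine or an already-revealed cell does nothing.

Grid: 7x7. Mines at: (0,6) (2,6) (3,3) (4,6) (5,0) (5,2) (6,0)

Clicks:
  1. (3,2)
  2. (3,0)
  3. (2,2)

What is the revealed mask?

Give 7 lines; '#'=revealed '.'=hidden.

Answer: ######.
######.
######.
###....
###....
.......
.......

Derivation:
Click 1 (3,2) count=1: revealed 1 new [(3,2)] -> total=1
Click 2 (3,0) count=0: revealed 23 new [(0,0) (0,1) (0,2) (0,3) (0,4) (0,5) (1,0) (1,1) (1,2) (1,3) (1,4) (1,5) (2,0) (2,1) (2,2) (2,3) (2,4) (2,5) (3,0) (3,1) (4,0) (4,1) (4,2)] -> total=24
Click 3 (2,2) count=1: revealed 0 new [(none)] -> total=24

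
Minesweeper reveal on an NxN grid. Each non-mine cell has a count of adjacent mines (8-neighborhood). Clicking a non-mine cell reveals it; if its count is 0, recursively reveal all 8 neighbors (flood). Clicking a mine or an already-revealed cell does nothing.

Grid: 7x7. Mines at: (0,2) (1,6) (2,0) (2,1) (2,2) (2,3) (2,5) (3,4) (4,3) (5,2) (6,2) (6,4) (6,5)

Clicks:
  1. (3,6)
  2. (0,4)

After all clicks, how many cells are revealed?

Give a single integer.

Answer: 7

Derivation:
Click 1 (3,6) count=1: revealed 1 new [(3,6)] -> total=1
Click 2 (0,4) count=0: revealed 6 new [(0,3) (0,4) (0,5) (1,3) (1,4) (1,5)] -> total=7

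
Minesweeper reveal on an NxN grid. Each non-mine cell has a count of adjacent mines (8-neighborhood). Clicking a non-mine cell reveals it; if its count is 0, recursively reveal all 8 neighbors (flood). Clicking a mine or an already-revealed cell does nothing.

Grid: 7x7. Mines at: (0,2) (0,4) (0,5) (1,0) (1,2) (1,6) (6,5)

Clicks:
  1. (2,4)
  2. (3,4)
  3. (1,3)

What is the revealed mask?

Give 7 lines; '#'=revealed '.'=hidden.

Answer: .......
...###.
#######
#######
#######
#######
#####..

Derivation:
Click 1 (2,4) count=0: revealed 36 new [(1,3) (1,4) (1,5) (2,0) (2,1) (2,2) (2,3) (2,4) (2,5) (2,6) (3,0) (3,1) (3,2) (3,3) (3,4) (3,5) (3,6) (4,0) (4,1) (4,2) (4,3) (4,4) (4,5) (4,6) (5,0) (5,1) (5,2) (5,3) (5,4) (5,5) (5,6) (6,0) (6,1) (6,2) (6,3) (6,4)] -> total=36
Click 2 (3,4) count=0: revealed 0 new [(none)] -> total=36
Click 3 (1,3) count=3: revealed 0 new [(none)] -> total=36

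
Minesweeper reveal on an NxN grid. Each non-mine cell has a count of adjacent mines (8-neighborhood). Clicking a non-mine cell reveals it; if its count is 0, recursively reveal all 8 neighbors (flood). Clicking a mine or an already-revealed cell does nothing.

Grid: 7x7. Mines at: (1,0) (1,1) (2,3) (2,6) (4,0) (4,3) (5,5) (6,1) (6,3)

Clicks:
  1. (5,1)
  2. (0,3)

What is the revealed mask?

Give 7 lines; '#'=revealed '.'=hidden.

Click 1 (5,1) count=2: revealed 1 new [(5,1)] -> total=1
Click 2 (0,3) count=0: revealed 10 new [(0,2) (0,3) (0,4) (0,5) (0,6) (1,2) (1,3) (1,4) (1,5) (1,6)] -> total=11

Answer: ..#####
..#####
.......
.......
.......
.#.....
.......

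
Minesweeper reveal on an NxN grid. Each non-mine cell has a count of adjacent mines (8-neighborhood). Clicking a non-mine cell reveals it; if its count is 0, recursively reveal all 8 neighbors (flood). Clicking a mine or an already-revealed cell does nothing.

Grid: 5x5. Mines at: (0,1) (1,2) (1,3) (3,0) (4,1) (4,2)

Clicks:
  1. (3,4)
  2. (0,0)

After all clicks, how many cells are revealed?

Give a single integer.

Click 1 (3,4) count=0: revealed 6 new [(2,3) (2,4) (3,3) (3,4) (4,3) (4,4)] -> total=6
Click 2 (0,0) count=1: revealed 1 new [(0,0)] -> total=7

Answer: 7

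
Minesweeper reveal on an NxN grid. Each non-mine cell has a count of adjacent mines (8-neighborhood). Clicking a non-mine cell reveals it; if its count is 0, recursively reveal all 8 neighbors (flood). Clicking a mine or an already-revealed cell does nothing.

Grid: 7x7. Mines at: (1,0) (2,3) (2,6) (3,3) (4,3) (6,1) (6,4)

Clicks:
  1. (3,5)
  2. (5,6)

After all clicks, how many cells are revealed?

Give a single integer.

Click 1 (3,5) count=1: revealed 1 new [(3,5)] -> total=1
Click 2 (5,6) count=0: revealed 10 new [(3,4) (3,6) (4,4) (4,5) (4,6) (5,4) (5,5) (5,6) (6,5) (6,6)] -> total=11

Answer: 11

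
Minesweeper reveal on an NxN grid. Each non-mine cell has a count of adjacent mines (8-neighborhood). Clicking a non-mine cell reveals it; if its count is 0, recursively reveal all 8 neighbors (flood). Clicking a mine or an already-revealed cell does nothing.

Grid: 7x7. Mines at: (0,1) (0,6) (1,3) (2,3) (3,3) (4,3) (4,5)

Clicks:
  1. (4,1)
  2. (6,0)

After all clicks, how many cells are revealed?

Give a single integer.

Click 1 (4,1) count=0: revealed 26 new [(1,0) (1,1) (1,2) (2,0) (2,1) (2,2) (3,0) (3,1) (3,2) (4,0) (4,1) (4,2) (5,0) (5,1) (5,2) (5,3) (5,4) (5,5) (5,6) (6,0) (6,1) (6,2) (6,3) (6,4) (6,5) (6,6)] -> total=26
Click 2 (6,0) count=0: revealed 0 new [(none)] -> total=26

Answer: 26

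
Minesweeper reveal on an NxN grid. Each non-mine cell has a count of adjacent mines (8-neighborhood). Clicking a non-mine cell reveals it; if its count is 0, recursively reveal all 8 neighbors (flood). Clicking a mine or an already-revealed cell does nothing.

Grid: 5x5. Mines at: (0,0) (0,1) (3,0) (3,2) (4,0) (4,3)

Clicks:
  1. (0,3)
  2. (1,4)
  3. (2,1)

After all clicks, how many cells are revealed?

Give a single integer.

Answer: 12

Derivation:
Click 1 (0,3) count=0: revealed 11 new [(0,2) (0,3) (0,4) (1,2) (1,3) (1,4) (2,2) (2,3) (2,4) (3,3) (3,4)] -> total=11
Click 2 (1,4) count=0: revealed 0 new [(none)] -> total=11
Click 3 (2,1) count=2: revealed 1 new [(2,1)] -> total=12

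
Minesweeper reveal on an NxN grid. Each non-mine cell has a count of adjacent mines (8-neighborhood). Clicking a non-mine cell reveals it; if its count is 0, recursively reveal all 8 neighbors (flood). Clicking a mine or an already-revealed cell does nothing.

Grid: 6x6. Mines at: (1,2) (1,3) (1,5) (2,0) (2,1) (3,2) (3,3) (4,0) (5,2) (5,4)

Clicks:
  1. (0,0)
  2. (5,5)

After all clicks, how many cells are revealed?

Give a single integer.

Click 1 (0,0) count=0: revealed 4 new [(0,0) (0,1) (1,0) (1,1)] -> total=4
Click 2 (5,5) count=1: revealed 1 new [(5,5)] -> total=5

Answer: 5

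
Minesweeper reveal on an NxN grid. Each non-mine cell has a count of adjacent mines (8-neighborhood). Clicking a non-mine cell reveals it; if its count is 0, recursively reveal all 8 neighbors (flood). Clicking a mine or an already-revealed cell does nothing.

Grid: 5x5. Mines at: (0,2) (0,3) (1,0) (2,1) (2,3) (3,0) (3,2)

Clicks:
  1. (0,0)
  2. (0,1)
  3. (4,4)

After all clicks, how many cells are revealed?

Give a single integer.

Click 1 (0,0) count=1: revealed 1 new [(0,0)] -> total=1
Click 2 (0,1) count=2: revealed 1 new [(0,1)] -> total=2
Click 3 (4,4) count=0: revealed 4 new [(3,3) (3,4) (4,3) (4,4)] -> total=6

Answer: 6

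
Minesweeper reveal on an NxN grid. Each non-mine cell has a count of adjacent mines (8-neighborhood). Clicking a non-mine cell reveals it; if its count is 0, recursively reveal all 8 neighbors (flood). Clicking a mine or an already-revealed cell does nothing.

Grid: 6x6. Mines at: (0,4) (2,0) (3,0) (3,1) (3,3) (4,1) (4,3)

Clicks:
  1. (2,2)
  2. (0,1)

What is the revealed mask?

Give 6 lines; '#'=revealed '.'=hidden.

Click 1 (2,2) count=2: revealed 1 new [(2,2)] -> total=1
Click 2 (0,1) count=0: revealed 10 new [(0,0) (0,1) (0,2) (0,3) (1,0) (1,1) (1,2) (1,3) (2,1) (2,3)] -> total=11

Answer: ####..
####..
.###..
......
......
......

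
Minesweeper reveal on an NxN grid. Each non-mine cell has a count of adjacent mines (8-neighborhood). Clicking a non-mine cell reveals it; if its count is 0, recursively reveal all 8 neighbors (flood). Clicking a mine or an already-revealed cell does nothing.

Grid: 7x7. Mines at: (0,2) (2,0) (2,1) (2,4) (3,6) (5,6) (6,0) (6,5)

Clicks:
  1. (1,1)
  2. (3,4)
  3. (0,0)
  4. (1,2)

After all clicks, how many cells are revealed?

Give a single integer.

Click 1 (1,1) count=3: revealed 1 new [(1,1)] -> total=1
Click 2 (3,4) count=1: revealed 1 new [(3,4)] -> total=2
Click 3 (0,0) count=0: revealed 3 new [(0,0) (0,1) (1,0)] -> total=5
Click 4 (1,2) count=2: revealed 1 new [(1,2)] -> total=6

Answer: 6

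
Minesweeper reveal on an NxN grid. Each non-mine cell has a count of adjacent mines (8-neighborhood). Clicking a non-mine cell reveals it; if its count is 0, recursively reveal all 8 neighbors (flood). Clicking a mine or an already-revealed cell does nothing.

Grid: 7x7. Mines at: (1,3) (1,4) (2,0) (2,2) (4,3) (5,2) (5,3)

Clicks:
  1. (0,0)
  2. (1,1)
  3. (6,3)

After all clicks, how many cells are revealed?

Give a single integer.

Click 1 (0,0) count=0: revealed 6 new [(0,0) (0,1) (0,2) (1,0) (1,1) (1,2)] -> total=6
Click 2 (1,1) count=2: revealed 0 new [(none)] -> total=6
Click 3 (6,3) count=2: revealed 1 new [(6,3)] -> total=7

Answer: 7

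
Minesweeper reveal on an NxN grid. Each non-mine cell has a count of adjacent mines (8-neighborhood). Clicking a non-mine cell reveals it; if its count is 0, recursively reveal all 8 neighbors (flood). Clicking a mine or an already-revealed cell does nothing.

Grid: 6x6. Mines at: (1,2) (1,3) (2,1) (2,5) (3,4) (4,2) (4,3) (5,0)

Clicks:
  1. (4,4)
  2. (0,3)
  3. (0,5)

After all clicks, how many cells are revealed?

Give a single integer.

Answer: 6

Derivation:
Click 1 (4,4) count=2: revealed 1 new [(4,4)] -> total=1
Click 2 (0,3) count=2: revealed 1 new [(0,3)] -> total=2
Click 3 (0,5) count=0: revealed 4 new [(0,4) (0,5) (1,4) (1,5)] -> total=6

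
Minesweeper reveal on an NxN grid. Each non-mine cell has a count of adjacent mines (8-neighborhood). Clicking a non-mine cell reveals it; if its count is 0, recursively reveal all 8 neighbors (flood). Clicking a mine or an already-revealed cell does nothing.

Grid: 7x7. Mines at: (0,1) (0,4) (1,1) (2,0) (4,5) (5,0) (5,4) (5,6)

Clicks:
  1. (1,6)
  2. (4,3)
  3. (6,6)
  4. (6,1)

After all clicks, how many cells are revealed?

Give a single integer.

Answer: 30

Derivation:
Click 1 (1,6) count=0: revealed 29 new [(0,5) (0,6) (1,2) (1,3) (1,4) (1,5) (1,6) (2,1) (2,2) (2,3) (2,4) (2,5) (2,6) (3,1) (3,2) (3,3) (3,4) (3,5) (3,6) (4,1) (4,2) (4,3) (4,4) (5,1) (5,2) (5,3) (6,1) (6,2) (6,3)] -> total=29
Click 2 (4,3) count=1: revealed 0 new [(none)] -> total=29
Click 3 (6,6) count=1: revealed 1 new [(6,6)] -> total=30
Click 4 (6,1) count=1: revealed 0 new [(none)] -> total=30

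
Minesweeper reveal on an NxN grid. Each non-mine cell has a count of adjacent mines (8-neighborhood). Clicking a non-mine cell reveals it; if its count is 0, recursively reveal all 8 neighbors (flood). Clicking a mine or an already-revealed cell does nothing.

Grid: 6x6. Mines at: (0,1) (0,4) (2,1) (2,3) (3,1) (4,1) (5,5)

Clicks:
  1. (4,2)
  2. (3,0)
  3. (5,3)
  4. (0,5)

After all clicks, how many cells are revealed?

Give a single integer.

Click 1 (4,2) count=2: revealed 1 new [(4,2)] -> total=1
Click 2 (3,0) count=3: revealed 1 new [(3,0)] -> total=2
Click 3 (5,3) count=0: revealed 8 new [(3,2) (3,3) (3,4) (4,3) (4,4) (5,2) (5,3) (5,4)] -> total=10
Click 4 (0,5) count=1: revealed 1 new [(0,5)] -> total=11

Answer: 11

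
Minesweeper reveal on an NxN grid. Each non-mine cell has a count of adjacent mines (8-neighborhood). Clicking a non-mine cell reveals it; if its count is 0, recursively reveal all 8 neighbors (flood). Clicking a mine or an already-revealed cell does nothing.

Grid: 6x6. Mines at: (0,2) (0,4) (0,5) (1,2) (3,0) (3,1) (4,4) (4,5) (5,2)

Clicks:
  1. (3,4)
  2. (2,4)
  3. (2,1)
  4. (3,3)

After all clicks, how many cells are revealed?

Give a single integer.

Click 1 (3,4) count=2: revealed 1 new [(3,4)] -> total=1
Click 2 (2,4) count=0: revealed 8 new [(1,3) (1,4) (1,5) (2,3) (2,4) (2,5) (3,3) (3,5)] -> total=9
Click 3 (2,1) count=3: revealed 1 new [(2,1)] -> total=10
Click 4 (3,3) count=1: revealed 0 new [(none)] -> total=10

Answer: 10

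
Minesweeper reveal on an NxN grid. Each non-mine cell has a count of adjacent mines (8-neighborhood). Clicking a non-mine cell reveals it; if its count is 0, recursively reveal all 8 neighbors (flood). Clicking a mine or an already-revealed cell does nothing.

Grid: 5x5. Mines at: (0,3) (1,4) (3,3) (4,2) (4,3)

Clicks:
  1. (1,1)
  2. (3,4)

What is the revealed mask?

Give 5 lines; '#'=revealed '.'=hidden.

Answer: ###..
###..
###..
###.#
##...

Derivation:
Click 1 (1,1) count=0: revealed 14 new [(0,0) (0,1) (0,2) (1,0) (1,1) (1,2) (2,0) (2,1) (2,2) (3,0) (3,1) (3,2) (4,0) (4,1)] -> total=14
Click 2 (3,4) count=2: revealed 1 new [(3,4)] -> total=15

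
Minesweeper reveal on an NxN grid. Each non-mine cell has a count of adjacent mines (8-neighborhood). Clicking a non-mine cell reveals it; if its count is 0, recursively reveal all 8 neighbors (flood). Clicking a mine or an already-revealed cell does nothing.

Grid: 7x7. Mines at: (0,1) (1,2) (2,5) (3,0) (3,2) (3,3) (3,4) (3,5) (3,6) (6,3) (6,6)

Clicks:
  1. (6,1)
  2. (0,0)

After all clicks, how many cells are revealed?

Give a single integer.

Click 1 (6,1) count=0: revealed 9 new [(4,0) (4,1) (4,2) (5,0) (5,1) (5,2) (6,0) (6,1) (6,2)] -> total=9
Click 2 (0,0) count=1: revealed 1 new [(0,0)] -> total=10

Answer: 10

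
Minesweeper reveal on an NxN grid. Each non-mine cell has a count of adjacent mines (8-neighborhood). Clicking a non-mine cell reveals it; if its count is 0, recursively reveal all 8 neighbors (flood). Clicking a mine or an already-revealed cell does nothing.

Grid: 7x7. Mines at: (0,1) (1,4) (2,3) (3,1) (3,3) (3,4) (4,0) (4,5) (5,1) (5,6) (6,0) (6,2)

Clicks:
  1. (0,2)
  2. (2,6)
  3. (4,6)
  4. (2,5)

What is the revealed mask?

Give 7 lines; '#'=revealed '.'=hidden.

Answer: ..#..##
.....##
.....##
.....##
......#
.......
.......

Derivation:
Click 1 (0,2) count=1: revealed 1 new [(0,2)] -> total=1
Click 2 (2,6) count=0: revealed 8 new [(0,5) (0,6) (1,5) (1,6) (2,5) (2,6) (3,5) (3,6)] -> total=9
Click 3 (4,6) count=2: revealed 1 new [(4,6)] -> total=10
Click 4 (2,5) count=2: revealed 0 new [(none)] -> total=10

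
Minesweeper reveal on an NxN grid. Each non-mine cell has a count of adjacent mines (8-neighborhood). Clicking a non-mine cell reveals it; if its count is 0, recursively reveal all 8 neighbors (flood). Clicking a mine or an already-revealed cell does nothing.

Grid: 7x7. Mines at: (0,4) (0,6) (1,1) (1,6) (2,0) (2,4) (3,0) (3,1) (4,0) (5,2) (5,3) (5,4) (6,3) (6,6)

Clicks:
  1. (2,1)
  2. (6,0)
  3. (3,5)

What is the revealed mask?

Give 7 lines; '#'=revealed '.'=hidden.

Answer: .......
.......
.#.....
.....#.
.......
##.....
##.....

Derivation:
Click 1 (2,1) count=4: revealed 1 new [(2,1)] -> total=1
Click 2 (6,0) count=0: revealed 4 new [(5,0) (5,1) (6,0) (6,1)] -> total=5
Click 3 (3,5) count=1: revealed 1 new [(3,5)] -> total=6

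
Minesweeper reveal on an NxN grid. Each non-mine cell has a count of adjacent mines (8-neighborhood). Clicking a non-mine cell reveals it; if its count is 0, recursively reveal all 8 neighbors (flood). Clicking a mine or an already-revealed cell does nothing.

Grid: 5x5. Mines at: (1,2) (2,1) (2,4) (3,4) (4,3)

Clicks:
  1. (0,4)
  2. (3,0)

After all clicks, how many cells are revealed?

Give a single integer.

Click 1 (0,4) count=0: revealed 4 new [(0,3) (0,4) (1,3) (1,4)] -> total=4
Click 2 (3,0) count=1: revealed 1 new [(3,0)] -> total=5

Answer: 5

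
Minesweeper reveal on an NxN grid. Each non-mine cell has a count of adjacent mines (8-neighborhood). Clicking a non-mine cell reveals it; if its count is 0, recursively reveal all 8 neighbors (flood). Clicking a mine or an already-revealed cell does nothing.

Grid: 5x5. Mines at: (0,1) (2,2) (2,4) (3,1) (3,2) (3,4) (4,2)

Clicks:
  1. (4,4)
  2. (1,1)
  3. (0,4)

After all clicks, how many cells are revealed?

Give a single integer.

Answer: 8

Derivation:
Click 1 (4,4) count=1: revealed 1 new [(4,4)] -> total=1
Click 2 (1,1) count=2: revealed 1 new [(1,1)] -> total=2
Click 3 (0,4) count=0: revealed 6 new [(0,2) (0,3) (0,4) (1,2) (1,3) (1,4)] -> total=8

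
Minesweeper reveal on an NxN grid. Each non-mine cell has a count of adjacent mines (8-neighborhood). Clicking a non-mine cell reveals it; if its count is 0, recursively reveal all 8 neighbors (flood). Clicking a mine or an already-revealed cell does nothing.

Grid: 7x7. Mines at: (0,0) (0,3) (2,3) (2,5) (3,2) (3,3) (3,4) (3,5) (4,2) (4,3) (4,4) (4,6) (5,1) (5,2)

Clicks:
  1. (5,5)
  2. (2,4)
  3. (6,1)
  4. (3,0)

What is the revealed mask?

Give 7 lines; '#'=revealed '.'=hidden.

Answer: .......
##.....
##..#..
##.....
##.....
.....#.
.#.....

Derivation:
Click 1 (5,5) count=2: revealed 1 new [(5,5)] -> total=1
Click 2 (2,4) count=5: revealed 1 new [(2,4)] -> total=2
Click 3 (6,1) count=2: revealed 1 new [(6,1)] -> total=3
Click 4 (3,0) count=0: revealed 8 new [(1,0) (1,1) (2,0) (2,1) (3,0) (3,1) (4,0) (4,1)] -> total=11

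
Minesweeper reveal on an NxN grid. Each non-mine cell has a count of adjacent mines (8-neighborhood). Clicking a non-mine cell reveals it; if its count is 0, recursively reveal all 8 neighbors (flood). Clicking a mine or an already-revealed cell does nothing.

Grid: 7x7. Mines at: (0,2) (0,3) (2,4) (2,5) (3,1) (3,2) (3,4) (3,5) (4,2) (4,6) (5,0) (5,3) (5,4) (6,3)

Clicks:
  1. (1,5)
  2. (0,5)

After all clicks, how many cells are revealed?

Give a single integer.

Answer: 6

Derivation:
Click 1 (1,5) count=2: revealed 1 new [(1,5)] -> total=1
Click 2 (0,5) count=0: revealed 5 new [(0,4) (0,5) (0,6) (1,4) (1,6)] -> total=6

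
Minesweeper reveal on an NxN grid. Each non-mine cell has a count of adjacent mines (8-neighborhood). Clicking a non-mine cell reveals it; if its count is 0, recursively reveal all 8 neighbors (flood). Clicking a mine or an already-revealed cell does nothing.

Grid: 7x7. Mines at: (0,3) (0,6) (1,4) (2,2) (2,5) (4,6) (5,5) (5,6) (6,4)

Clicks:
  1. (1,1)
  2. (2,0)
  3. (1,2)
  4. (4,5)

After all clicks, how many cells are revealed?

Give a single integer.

Click 1 (1,1) count=1: revealed 1 new [(1,1)] -> total=1
Click 2 (2,0) count=0: revealed 26 new [(0,0) (0,1) (0,2) (1,0) (1,2) (2,0) (2,1) (3,0) (3,1) (3,2) (3,3) (3,4) (4,0) (4,1) (4,2) (4,3) (4,4) (5,0) (5,1) (5,2) (5,3) (5,4) (6,0) (6,1) (6,2) (6,3)] -> total=27
Click 3 (1,2) count=2: revealed 0 new [(none)] -> total=27
Click 4 (4,5) count=3: revealed 1 new [(4,5)] -> total=28

Answer: 28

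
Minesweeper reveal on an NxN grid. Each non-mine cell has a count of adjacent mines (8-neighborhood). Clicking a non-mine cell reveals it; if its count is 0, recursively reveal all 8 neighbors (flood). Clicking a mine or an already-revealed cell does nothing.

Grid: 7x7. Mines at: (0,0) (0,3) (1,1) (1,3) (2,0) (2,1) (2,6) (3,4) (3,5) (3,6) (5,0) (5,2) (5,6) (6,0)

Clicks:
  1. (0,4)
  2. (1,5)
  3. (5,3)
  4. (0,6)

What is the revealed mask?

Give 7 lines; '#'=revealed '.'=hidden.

Answer: ....###
....###
.......
.......
.......
...#...
.......

Derivation:
Click 1 (0,4) count=2: revealed 1 new [(0,4)] -> total=1
Click 2 (1,5) count=1: revealed 1 new [(1,5)] -> total=2
Click 3 (5,3) count=1: revealed 1 new [(5,3)] -> total=3
Click 4 (0,6) count=0: revealed 4 new [(0,5) (0,6) (1,4) (1,6)] -> total=7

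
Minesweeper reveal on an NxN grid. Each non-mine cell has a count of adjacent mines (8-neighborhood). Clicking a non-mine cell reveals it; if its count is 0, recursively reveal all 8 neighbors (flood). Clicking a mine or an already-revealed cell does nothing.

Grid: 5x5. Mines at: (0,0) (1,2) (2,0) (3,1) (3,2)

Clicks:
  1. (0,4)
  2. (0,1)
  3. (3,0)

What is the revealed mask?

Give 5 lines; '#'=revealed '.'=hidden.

Click 1 (0,4) count=0: revealed 10 new [(0,3) (0,4) (1,3) (1,4) (2,3) (2,4) (3,3) (3,4) (4,3) (4,4)] -> total=10
Click 2 (0,1) count=2: revealed 1 new [(0,1)] -> total=11
Click 3 (3,0) count=2: revealed 1 new [(3,0)] -> total=12

Answer: .#.##
...##
...##
#..##
...##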